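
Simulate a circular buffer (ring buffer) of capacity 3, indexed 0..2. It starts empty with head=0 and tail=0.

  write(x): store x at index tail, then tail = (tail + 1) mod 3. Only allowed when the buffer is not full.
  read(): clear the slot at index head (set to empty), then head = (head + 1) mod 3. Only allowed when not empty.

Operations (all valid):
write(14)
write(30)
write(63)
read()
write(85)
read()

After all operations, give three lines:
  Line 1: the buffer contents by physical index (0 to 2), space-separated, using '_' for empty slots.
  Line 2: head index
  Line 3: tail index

write(14): buf=[14 _ _], head=0, tail=1, size=1
write(30): buf=[14 30 _], head=0, tail=2, size=2
write(63): buf=[14 30 63], head=0, tail=0, size=3
read(): buf=[_ 30 63], head=1, tail=0, size=2
write(85): buf=[85 30 63], head=1, tail=1, size=3
read(): buf=[85 _ 63], head=2, tail=1, size=2

Answer: 85 _ 63
2
1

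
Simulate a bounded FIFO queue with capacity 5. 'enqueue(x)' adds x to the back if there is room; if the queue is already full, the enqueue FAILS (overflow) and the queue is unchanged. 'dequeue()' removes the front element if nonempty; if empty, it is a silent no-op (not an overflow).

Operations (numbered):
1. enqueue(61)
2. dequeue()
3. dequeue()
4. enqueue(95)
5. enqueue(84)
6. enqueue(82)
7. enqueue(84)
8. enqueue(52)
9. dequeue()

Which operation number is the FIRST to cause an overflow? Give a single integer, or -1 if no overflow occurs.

Answer: -1

Derivation:
1. enqueue(61): size=1
2. dequeue(): size=0
3. dequeue(): empty, no-op, size=0
4. enqueue(95): size=1
5. enqueue(84): size=2
6. enqueue(82): size=3
7. enqueue(84): size=4
8. enqueue(52): size=5
9. dequeue(): size=4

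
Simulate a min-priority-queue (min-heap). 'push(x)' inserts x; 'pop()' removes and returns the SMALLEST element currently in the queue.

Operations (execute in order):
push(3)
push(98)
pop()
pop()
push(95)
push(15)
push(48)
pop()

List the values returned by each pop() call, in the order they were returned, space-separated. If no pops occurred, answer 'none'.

push(3): heap contents = [3]
push(98): heap contents = [3, 98]
pop() → 3: heap contents = [98]
pop() → 98: heap contents = []
push(95): heap contents = [95]
push(15): heap contents = [15, 95]
push(48): heap contents = [15, 48, 95]
pop() → 15: heap contents = [48, 95]

Answer: 3 98 15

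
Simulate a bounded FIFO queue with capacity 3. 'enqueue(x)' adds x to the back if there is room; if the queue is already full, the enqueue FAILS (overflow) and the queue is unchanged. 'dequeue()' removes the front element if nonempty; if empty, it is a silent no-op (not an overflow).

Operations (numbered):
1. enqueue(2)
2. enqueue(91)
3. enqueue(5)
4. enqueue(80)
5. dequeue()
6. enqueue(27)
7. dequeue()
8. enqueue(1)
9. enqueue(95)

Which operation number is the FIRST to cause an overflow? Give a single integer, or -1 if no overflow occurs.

1. enqueue(2): size=1
2. enqueue(91): size=2
3. enqueue(5): size=3
4. enqueue(80): size=3=cap → OVERFLOW (fail)
5. dequeue(): size=2
6. enqueue(27): size=3
7. dequeue(): size=2
8. enqueue(1): size=3
9. enqueue(95): size=3=cap → OVERFLOW (fail)

Answer: 4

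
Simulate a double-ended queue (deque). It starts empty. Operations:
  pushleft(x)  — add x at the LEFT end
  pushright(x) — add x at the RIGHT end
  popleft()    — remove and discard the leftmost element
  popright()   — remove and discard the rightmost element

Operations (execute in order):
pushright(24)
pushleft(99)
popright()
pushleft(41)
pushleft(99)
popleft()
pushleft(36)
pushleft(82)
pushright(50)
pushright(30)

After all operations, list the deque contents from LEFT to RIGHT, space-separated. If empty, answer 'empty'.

Answer: 82 36 41 99 50 30

Derivation:
pushright(24): [24]
pushleft(99): [99, 24]
popright(): [99]
pushleft(41): [41, 99]
pushleft(99): [99, 41, 99]
popleft(): [41, 99]
pushleft(36): [36, 41, 99]
pushleft(82): [82, 36, 41, 99]
pushright(50): [82, 36, 41, 99, 50]
pushright(30): [82, 36, 41, 99, 50, 30]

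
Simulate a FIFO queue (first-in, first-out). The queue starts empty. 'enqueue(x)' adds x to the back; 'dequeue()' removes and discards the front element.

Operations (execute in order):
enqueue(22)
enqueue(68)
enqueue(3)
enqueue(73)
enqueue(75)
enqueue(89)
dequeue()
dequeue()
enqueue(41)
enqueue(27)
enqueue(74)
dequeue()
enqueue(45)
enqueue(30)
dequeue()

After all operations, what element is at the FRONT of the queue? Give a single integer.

enqueue(22): queue = [22]
enqueue(68): queue = [22, 68]
enqueue(3): queue = [22, 68, 3]
enqueue(73): queue = [22, 68, 3, 73]
enqueue(75): queue = [22, 68, 3, 73, 75]
enqueue(89): queue = [22, 68, 3, 73, 75, 89]
dequeue(): queue = [68, 3, 73, 75, 89]
dequeue(): queue = [3, 73, 75, 89]
enqueue(41): queue = [3, 73, 75, 89, 41]
enqueue(27): queue = [3, 73, 75, 89, 41, 27]
enqueue(74): queue = [3, 73, 75, 89, 41, 27, 74]
dequeue(): queue = [73, 75, 89, 41, 27, 74]
enqueue(45): queue = [73, 75, 89, 41, 27, 74, 45]
enqueue(30): queue = [73, 75, 89, 41, 27, 74, 45, 30]
dequeue(): queue = [75, 89, 41, 27, 74, 45, 30]

Answer: 75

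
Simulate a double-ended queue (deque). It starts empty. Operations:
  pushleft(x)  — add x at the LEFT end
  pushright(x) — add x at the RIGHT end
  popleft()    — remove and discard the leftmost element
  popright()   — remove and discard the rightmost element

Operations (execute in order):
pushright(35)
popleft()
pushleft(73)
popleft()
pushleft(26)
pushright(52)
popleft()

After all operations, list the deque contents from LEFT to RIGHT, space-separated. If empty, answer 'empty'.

pushright(35): [35]
popleft(): []
pushleft(73): [73]
popleft(): []
pushleft(26): [26]
pushright(52): [26, 52]
popleft(): [52]

Answer: 52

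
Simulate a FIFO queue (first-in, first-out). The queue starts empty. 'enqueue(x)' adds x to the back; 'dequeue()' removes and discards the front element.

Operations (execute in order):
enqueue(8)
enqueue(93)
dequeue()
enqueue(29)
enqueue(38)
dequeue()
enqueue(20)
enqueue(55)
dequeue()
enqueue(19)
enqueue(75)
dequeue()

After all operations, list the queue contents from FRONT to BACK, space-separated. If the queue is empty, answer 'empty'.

Answer: 20 55 19 75

Derivation:
enqueue(8): [8]
enqueue(93): [8, 93]
dequeue(): [93]
enqueue(29): [93, 29]
enqueue(38): [93, 29, 38]
dequeue(): [29, 38]
enqueue(20): [29, 38, 20]
enqueue(55): [29, 38, 20, 55]
dequeue(): [38, 20, 55]
enqueue(19): [38, 20, 55, 19]
enqueue(75): [38, 20, 55, 19, 75]
dequeue(): [20, 55, 19, 75]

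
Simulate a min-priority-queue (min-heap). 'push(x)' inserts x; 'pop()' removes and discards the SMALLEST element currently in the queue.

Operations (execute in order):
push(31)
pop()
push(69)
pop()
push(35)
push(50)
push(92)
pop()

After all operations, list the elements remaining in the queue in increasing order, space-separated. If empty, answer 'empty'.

Answer: 50 92

Derivation:
push(31): heap contents = [31]
pop() → 31: heap contents = []
push(69): heap contents = [69]
pop() → 69: heap contents = []
push(35): heap contents = [35]
push(50): heap contents = [35, 50]
push(92): heap contents = [35, 50, 92]
pop() → 35: heap contents = [50, 92]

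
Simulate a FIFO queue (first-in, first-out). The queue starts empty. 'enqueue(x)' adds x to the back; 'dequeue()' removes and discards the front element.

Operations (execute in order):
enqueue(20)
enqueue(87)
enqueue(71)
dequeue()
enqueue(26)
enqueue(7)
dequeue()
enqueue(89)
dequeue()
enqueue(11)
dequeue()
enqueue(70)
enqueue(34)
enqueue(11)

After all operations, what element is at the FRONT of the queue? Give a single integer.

Answer: 7

Derivation:
enqueue(20): queue = [20]
enqueue(87): queue = [20, 87]
enqueue(71): queue = [20, 87, 71]
dequeue(): queue = [87, 71]
enqueue(26): queue = [87, 71, 26]
enqueue(7): queue = [87, 71, 26, 7]
dequeue(): queue = [71, 26, 7]
enqueue(89): queue = [71, 26, 7, 89]
dequeue(): queue = [26, 7, 89]
enqueue(11): queue = [26, 7, 89, 11]
dequeue(): queue = [7, 89, 11]
enqueue(70): queue = [7, 89, 11, 70]
enqueue(34): queue = [7, 89, 11, 70, 34]
enqueue(11): queue = [7, 89, 11, 70, 34, 11]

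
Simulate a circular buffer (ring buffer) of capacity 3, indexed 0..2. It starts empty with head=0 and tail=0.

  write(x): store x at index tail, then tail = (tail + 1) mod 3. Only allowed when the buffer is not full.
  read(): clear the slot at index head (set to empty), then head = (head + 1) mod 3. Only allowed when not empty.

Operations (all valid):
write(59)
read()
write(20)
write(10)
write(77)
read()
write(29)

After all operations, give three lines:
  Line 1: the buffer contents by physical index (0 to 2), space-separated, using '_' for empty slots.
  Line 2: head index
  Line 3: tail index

write(59): buf=[59 _ _], head=0, tail=1, size=1
read(): buf=[_ _ _], head=1, tail=1, size=0
write(20): buf=[_ 20 _], head=1, tail=2, size=1
write(10): buf=[_ 20 10], head=1, tail=0, size=2
write(77): buf=[77 20 10], head=1, tail=1, size=3
read(): buf=[77 _ 10], head=2, tail=1, size=2
write(29): buf=[77 29 10], head=2, tail=2, size=3

Answer: 77 29 10
2
2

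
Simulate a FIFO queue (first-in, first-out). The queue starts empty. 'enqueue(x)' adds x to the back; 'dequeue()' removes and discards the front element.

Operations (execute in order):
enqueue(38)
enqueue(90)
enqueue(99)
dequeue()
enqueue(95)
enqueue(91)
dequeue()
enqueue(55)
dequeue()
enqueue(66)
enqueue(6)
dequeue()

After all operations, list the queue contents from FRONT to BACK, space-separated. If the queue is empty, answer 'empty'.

Answer: 91 55 66 6

Derivation:
enqueue(38): [38]
enqueue(90): [38, 90]
enqueue(99): [38, 90, 99]
dequeue(): [90, 99]
enqueue(95): [90, 99, 95]
enqueue(91): [90, 99, 95, 91]
dequeue(): [99, 95, 91]
enqueue(55): [99, 95, 91, 55]
dequeue(): [95, 91, 55]
enqueue(66): [95, 91, 55, 66]
enqueue(6): [95, 91, 55, 66, 6]
dequeue(): [91, 55, 66, 6]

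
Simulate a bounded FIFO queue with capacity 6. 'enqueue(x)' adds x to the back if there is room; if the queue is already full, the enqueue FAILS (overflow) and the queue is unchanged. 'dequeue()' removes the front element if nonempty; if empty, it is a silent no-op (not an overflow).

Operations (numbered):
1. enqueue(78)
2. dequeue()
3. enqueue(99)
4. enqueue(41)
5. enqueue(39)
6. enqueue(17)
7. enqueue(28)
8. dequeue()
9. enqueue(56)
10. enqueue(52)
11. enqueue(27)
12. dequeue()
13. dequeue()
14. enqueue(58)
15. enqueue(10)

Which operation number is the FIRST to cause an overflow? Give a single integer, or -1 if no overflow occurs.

1. enqueue(78): size=1
2. dequeue(): size=0
3. enqueue(99): size=1
4. enqueue(41): size=2
5. enqueue(39): size=3
6. enqueue(17): size=4
7. enqueue(28): size=5
8. dequeue(): size=4
9. enqueue(56): size=5
10. enqueue(52): size=6
11. enqueue(27): size=6=cap → OVERFLOW (fail)
12. dequeue(): size=5
13. dequeue(): size=4
14. enqueue(58): size=5
15. enqueue(10): size=6

Answer: 11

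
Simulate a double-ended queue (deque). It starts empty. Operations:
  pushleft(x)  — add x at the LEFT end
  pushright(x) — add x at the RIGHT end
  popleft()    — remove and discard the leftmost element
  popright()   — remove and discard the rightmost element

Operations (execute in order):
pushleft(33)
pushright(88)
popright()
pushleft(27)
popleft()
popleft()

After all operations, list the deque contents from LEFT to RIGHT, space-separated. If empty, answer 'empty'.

Answer: empty

Derivation:
pushleft(33): [33]
pushright(88): [33, 88]
popright(): [33]
pushleft(27): [27, 33]
popleft(): [33]
popleft(): []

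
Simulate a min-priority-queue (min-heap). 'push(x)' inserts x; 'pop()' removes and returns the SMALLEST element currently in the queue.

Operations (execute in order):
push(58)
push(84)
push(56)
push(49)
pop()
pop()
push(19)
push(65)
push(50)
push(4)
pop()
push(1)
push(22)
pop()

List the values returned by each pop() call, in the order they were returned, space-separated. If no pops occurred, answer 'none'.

Answer: 49 56 4 1

Derivation:
push(58): heap contents = [58]
push(84): heap contents = [58, 84]
push(56): heap contents = [56, 58, 84]
push(49): heap contents = [49, 56, 58, 84]
pop() → 49: heap contents = [56, 58, 84]
pop() → 56: heap contents = [58, 84]
push(19): heap contents = [19, 58, 84]
push(65): heap contents = [19, 58, 65, 84]
push(50): heap contents = [19, 50, 58, 65, 84]
push(4): heap contents = [4, 19, 50, 58, 65, 84]
pop() → 4: heap contents = [19, 50, 58, 65, 84]
push(1): heap contents = [1, 19, 50, 58, 65, 84]
push(22): heap contents = [1, 19, 22, 50, 58, 65, 84]
pop() → 1: heap contents = [19, 22, 50, 58, 65, 84]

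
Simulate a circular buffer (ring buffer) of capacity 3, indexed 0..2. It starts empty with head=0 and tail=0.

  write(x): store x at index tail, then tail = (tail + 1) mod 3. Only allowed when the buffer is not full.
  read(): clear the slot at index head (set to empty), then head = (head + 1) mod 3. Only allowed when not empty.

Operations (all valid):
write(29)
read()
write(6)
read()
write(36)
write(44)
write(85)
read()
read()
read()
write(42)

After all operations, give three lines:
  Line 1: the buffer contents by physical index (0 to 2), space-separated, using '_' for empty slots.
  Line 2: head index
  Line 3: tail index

Answer: _ _ 42
2
0

Derivation:
write(29): buf=[29 _ _], head=0, tail=1, size=1
read(): buf=[_ _ _], head=1, tail=1, size=0
write(6): buf=[_ 6 _], head=1, tail=2, size=1
read(): buf=[_ _ _], head=2, tail=2, size=0
write(36): buf=[_ _ 36], head=2, tail=0, size=1
write(44): buf=[44 _ 36], head=2, tail=1, size=2
write(85): buf=[44 85 36], head=2, tail=2, size=3
read(): buf=[44 85 _], head=0, tail=2, size=2
read(): buf=[_ 85 _], head=1, tail=2, size=1
read(): buf=[_ _ _], head=2, tail=2, size=0
write(42): buf=[_ _ 42], head=2, tail=0, size=1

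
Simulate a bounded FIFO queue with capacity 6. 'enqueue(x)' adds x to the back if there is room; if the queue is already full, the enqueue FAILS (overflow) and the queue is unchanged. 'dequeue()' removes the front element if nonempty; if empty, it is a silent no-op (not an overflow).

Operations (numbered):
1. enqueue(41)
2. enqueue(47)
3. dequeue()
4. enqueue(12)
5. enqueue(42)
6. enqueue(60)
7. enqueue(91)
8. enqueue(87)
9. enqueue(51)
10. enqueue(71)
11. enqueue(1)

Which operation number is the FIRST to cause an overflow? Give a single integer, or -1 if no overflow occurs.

Answer: 9

Derivation:
1. enqueue(41): size=1
2. enqueue(47): size=2
3. dequeue(): size=1
4. enqueue(12): size=2
5. enqueue(42): size=3
6. enqueue(60): size=4
7. enqueue(91): size=5
8. enqueue(87): size=6
9. enqueue(51): size=6=cap → OVERFLOW (fail)
10. enqueue(71): size=6=cap → OVERFLOW (fail)
11. enqueue(1): size=6=cap → OVERFLOW (fail)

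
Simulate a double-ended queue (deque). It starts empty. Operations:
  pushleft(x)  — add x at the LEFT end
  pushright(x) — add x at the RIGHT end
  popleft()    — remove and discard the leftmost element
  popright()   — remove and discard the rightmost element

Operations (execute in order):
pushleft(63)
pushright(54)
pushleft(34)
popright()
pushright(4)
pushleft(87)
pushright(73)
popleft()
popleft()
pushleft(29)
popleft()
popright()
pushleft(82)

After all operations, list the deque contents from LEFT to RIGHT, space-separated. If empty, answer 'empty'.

Answer: 82 63 4

Derivation:
pushleft(63): [63]
pushright(54): [63, 54]
pushleft(34): [34, 63, 54]
popright(): [34, 63]
pushright(4): [34, 63, 4]
pushleft(87): [87, 34, 63, 4]
pushright(73): [87, 34, 63, 4, 73]
popleft(): [34, 63, 4, 73]
popleft(): [63, 4, 73]
pushleft(29): [29, 63, 4, 73]
popleft(): [63, 4, 73]
popright(): [63, 4]
pushleft(82): [82, 63, 4]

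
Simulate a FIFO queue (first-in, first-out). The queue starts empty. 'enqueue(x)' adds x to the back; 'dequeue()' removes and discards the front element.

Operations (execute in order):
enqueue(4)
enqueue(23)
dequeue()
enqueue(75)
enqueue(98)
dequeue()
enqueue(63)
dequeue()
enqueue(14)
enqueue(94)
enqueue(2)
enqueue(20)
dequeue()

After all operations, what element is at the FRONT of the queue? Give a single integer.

Answer: 63

Derivation:
enqueue(4): queue = [4]
enqueue(23): queue = [4, 23]
dequeue(): queue = [23]
enqueue(75): queue = [23, 75]
enqueue(98): queue = [23, 75, 98]
dequeue(): queue = [75, 98]
enqueue(63): queue = [75, 98, 63]
dequeue(): queue = [98, 63]
enqueue(14): queue = [98, 63, 14]
enqueue(94): queue = [98, 63, 14, 94]
enqueue(2): queue = [98, 63, 14, 94, 2]
enqueue(20): queue = [98, 63, 14, 94, 2, 20]
dequeue(): queue = [63, 14, 94, 2, 20]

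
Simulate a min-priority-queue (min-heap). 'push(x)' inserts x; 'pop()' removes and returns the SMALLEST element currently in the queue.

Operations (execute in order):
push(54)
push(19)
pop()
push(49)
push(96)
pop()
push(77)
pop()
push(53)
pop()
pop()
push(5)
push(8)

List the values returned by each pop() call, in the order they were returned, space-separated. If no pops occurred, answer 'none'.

Answer: 19 49 54 53 77

Derivation:
push(54): heap contents = [54]
push(19): heap contents = [19, 54]
pop() → 19: heap contents = [54]
push(49): heap contents = [49, 54]
push(96): heap contents = [49, 54, 96]
pop() → 49: heap contents = [54, 96]
push(77): heap contents = [54, 77, 96]
pop() → 54: heap contents = [77, 96]
push(53): heap contents = [53, 77, 96]
pop() → 53: heap contents = [77, 96]
pop() → 77: heap contents = [96]
push(5): heap contents = [5, 96]
push(8): heap contents = [5, 8, 96]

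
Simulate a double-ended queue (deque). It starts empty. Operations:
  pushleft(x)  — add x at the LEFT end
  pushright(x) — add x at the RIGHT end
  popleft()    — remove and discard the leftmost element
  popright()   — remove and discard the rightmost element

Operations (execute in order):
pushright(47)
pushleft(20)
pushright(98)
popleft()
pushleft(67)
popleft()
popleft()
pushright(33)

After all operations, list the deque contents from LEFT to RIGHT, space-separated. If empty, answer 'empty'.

Answer: 98 33

Derivation:
pushright(47): [47]
pushleft(20): [20, 47]
pushright(98): [20, 47, 98]
popleft(): [47, 98]
pushleft(67): [67, 47, 98]
popleft(): [47, 98]
popleft(): [98]
pushright(33): [98, 33]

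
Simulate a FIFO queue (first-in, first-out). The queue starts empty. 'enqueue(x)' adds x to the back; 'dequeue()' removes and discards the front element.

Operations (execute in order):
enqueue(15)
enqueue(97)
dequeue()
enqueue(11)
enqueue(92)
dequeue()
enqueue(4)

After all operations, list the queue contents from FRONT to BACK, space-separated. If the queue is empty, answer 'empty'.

enqueue(15): [15]
enqueue(97): [15, 97]
dequeue(): [97]
enqueue(11): [97, 11]
enqueue(92): [97, 11, 92]
dequeue(): [11, 92]
enqueue(4): [11, 92, 4]

Answer: 11 92 4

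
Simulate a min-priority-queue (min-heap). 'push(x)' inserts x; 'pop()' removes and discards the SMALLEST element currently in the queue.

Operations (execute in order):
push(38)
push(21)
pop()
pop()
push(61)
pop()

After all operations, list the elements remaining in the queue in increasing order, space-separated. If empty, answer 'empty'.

Answer: empty

Derivation:
push(38): heap contents = [38]
push(21): heap contents = [21, 38]
pop() → 21: heap contents = [38]
pop() → 38: heap contents = []
push(61): heap contents = [61]
pop() → 61: heap contents = []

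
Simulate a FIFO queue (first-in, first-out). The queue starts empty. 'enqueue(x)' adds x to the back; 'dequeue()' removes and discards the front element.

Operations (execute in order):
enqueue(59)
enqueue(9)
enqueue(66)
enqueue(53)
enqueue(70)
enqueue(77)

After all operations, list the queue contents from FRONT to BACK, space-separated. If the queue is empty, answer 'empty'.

Answer: 59 9 66 53 70 77

Derivation:
enqueue(59): [59]
enqueue(9): [59, 9]
enqueue(66): [59, 9, 66]
enqueue(53): [59, 9, 66, 53]
enqueue(70): [59, 9, 66, 53, 70]
enqueue(77): [59, 9, 66, 53, 70, 77]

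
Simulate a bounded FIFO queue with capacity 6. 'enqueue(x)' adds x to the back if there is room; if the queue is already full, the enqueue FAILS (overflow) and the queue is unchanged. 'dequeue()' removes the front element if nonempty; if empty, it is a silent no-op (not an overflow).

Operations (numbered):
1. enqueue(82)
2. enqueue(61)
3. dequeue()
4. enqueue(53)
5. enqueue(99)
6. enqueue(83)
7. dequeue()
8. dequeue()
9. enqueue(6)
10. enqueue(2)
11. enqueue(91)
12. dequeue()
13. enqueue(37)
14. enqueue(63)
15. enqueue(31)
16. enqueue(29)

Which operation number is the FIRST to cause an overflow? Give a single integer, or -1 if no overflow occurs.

1. enqueue(82): size=1
2. enqueue(61): size=2
3. dequeue(): size=1
4. enqueue(53): size=2
5. enqueue(99): size=3
6. enqueue(83): size=4
7. dequeue(): size=3
8. dequeue(): size=2
9. enqueue(6): size=3
10. enqueue(2): size=4
11. enqueue(91): size=5
12. dequeue(): size=4
13. enqueue(37): size=5
14. enqueue(63): size=6
15. enqueue(31): size=6=cap → OVERFLOW (fail)
16. enqueue(29): size=6=cap → OVERFLOW (fail)

Answer: 15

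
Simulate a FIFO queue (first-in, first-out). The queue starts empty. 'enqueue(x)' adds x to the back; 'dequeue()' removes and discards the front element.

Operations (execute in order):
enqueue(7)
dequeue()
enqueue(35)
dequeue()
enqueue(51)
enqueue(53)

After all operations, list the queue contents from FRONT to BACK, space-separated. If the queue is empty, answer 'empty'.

enqueue(7): [7]
dequeue(): []
enqueue(35): [35]
dequeue(): []
enqueue(51): [51]
enqueue(53): [51, 53]

Answer: 51 53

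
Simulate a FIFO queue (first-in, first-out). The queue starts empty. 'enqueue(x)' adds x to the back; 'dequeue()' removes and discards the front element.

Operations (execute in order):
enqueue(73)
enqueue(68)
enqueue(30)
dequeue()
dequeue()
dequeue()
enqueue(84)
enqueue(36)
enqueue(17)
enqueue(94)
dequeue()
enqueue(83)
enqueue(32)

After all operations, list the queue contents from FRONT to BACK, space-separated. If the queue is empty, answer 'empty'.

enqueue(73): [73]
enqueue(68): [73, 68]
enqueue(30): [73, 68, 30]
dequeue(): [68, 30]
dequeue(): [30]
dequeue(): []
enqueue(84): [84]
enqueue(36): [84, 36]
enqueue(17): [84, 36, 17]
enqueue(94): [84, 36, 17, 94]
dequeue(): [36, 17, 94]
enqueue(83): [36, 17, 94, 83]
enqueue(32): [36, 17, 94, 83, 32]

Answer: 36 17 94 83 32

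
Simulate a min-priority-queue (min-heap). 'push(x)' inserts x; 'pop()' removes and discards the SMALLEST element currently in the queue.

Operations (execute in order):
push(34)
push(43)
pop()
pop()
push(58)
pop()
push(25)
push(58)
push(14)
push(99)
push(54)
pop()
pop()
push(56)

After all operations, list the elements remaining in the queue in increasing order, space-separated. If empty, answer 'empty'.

Answer: 54 56 58 99

Derivation:
push(34): heap contents = [34]
push(43): heap contents = [34, 43]
pop() → 34: heap contents = [43]
pop() → 43: heap contents = []
push(58): heap contents = [58]
pop() → 58: heap contents = []
push(25): heap contents = [25]
push(58): heap contents = [25, 58]
push(14): heap contents = [14, 25, 58]
push(99): heap contents = [14, 25, 58, 99]
push(54): heap contents = [14, 25, 54, 58, 99]
pop() → 14: heap contents = [25, 54, 58, 99]
pop() → 25: heap contents = [54, 58, 99]
push(56): heap contents = [54, 56, 58, 99]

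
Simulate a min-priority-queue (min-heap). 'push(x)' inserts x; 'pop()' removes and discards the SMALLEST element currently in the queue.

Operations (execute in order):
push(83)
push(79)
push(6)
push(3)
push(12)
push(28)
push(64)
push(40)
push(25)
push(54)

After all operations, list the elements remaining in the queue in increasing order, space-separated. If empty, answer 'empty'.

Answer: 3 6 12 25 28 40 54 64 79 83

Derivation:
push(83): heap contents = [83]
push(79): heap contents = [79, 83]
push(6): heap contents = [6, 79, 83]
push(3): heap contents = [3, 6, 79, 83]
push(12): heap contents = [3, 6, 12, 79, 83]
push(28): heap contents = [3, 6, 12, 28, 79, 83]
push(64): heap contents = [3, 6, 12, 28, 64, 79, 83]
push(40): heap contents = [3, 6, 12, 28, 40, 64, 79, 83]
push(25): heap contents = [3, 6, 12, 25, 28, 40, 64, 79, 83]
push(54): heap contents = [3, 6, 12, 25, 28, 40, 54, 64, 79, 83]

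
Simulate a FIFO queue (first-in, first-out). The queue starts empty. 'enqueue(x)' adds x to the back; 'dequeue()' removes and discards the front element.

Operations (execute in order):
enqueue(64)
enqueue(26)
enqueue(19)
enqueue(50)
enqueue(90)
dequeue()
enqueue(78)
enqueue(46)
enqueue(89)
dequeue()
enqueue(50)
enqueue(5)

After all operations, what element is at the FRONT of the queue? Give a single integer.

Answer: 19

Derivation:
enqueue(64): queue = [64]
enqueue(26): queue = [64, 26]
enqueue(19): queue = [64, 26, 19]
enqueue(50): queue = [64, 26, 19, 50]
enqueue(90): queue = [64, 26, 19, 50, 90]
dequeue(): queue = [26, 19, 50, 90]
enqueue(78): queue = [26, 19, 50, 90, 78]
enqueue(46): queue = [26, 19, 50, 90, 78, 46]
enqueue(89): queue = [26, 19, 50, 90, 78, 46, 89]
dequeue(): queue = [19, 50, 90, 78, 46, 89]
enqueue(50): queue = [19, 50, 90, 78, 46, 89, 50]
enqueue(5): queue = [19, 50, 90, 78, 46, 89, 50, 5]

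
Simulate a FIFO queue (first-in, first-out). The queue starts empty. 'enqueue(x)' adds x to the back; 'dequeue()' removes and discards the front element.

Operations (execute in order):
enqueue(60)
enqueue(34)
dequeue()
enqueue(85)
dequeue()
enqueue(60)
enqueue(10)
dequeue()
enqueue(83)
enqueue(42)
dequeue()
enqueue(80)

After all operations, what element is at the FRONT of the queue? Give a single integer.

enqueue(60): queue = [60]
enqueue(34): queue = [60, 34]
dequeue(): queue = [34]
enqueue(85): queue = [34, 85]
dequeue(): queue = [85]
enqueue(60): queue = [85, 60]
enqueue(10): queue = [85, 60, 10]
dequeue(): queue = [60, 10]
enqueue(83): queue = [60, 10, 83]
enqueue(42): queue = [60, 10, 83, 42]
dequeue(): queue = [10, 83, 42]
enqueue(80): queue = [10, 83, 42, 80]

Answer: 10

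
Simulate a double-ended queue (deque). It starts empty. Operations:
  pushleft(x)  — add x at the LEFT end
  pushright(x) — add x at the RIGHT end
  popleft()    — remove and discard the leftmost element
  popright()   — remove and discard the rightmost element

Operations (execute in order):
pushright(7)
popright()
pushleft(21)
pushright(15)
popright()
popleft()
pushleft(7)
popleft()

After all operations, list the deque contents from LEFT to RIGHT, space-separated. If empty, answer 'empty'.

Answer: empty

Derivation:
pushright(7): [7]
popright(): []
pushleft(21): [21]
pushright(15): [21, 15]
popright(): [21]
popleft(): []
pushleft(7): [7]
popleft(): []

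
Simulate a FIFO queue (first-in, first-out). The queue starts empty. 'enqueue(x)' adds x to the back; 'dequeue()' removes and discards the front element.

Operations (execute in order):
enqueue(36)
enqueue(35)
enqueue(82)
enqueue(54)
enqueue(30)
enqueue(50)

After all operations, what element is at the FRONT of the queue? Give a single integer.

Answer: 36

Derivation:
enqueue(36): queue = [36]
enqueue(35): queue = [36, 35]
enqueue(82): queue = [36, 35, 82]
enqueue(54): queue = [36, 35, 82, 54]
enqueue(30): queue = [36, 35, 82, 54, 30]
enqueue(50): queue = [36, 35, 82, 54, 30, 50]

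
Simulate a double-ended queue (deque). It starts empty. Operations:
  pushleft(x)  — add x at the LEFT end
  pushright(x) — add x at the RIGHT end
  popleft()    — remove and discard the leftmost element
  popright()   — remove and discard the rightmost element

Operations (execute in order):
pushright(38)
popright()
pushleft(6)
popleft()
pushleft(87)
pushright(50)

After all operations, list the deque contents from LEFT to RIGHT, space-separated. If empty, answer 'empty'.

pushright(38): [38]
popright(): []
pushleft(6): [6]
popleft(): []
pushleft(87): [87]
pushright(50): [87, 50]

Answer: 87 50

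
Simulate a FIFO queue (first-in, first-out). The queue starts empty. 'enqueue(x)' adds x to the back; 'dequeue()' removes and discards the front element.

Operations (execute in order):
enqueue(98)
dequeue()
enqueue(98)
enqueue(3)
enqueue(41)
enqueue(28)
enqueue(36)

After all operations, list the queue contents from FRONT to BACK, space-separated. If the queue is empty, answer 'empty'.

enqueue(98): [98]
dequeue(): []
enqueue(98): [98]
enqueue(3): [98, 3]
enqueue(41): [98, 3, 41]
enqueue(28): [98, 3, 41, 28]
enqueue(36): [98, 3, 41, 28, 36]

Answer: 98 3 41 28 36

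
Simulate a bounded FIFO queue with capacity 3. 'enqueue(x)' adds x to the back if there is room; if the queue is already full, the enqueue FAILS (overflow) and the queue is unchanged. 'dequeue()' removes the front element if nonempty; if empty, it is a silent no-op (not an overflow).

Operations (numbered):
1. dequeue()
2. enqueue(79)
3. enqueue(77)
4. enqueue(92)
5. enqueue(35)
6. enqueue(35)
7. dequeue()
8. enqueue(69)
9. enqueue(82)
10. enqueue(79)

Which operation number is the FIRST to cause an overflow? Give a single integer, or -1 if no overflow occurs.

Answer: 5

Derivation:
1. dequeue(): empty, no-op, size=0
2. enqueue(79): size=1
3. enqueue(77): size=2
4. enqueue(92): size=3
5. enqueue(35): size=3=cap → OVERFLOW (fail)
6. enqueue(35): size=3=cap → OVERFLOW (fail)
7. dequeue(): size=2
8. enqueue(69): size=3
9. enqueue(82): size=3=cap → OVERFLOW (fail)
10. enqueue(79): size=3=cap → OVERFLOW (fail)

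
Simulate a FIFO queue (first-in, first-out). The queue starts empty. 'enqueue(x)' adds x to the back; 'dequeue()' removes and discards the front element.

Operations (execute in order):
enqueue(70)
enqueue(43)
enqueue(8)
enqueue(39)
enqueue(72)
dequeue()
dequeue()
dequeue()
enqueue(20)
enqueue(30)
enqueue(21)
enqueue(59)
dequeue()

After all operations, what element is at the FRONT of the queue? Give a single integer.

Answer: 72

Derivation:
enqueue(70): queue = [70]
enqueue(43): queue = [70, 43]
enqueue(8): queue = [70, 43, 8]
enqueue(39): queue = [70, 43, 8, 39]
enqueue(72): queue = [70, 43, 8, 39, 72]
dequeue(): queue = [43, 8, 39, 72]
dequeue(): queue = [8, 39, 72]
dequeue(): queue = [39, 72]
enqueue(20): queue = [39, 72, 20]
enqueue(30): queue = [39, 72, 20, 30]
enqueue(21): queue = [39, 72, 20, 30, 21]
enqueue(59): queue = [39, 72, 20, 30, 21, 59]
dequeue(): queue = [72, 20, 30, 21, 59]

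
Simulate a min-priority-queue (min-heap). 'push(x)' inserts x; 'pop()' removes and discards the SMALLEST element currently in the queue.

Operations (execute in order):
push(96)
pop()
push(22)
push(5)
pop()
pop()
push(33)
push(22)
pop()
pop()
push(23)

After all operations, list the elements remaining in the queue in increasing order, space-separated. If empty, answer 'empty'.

push(96): heap contents = [96]
pop() → 96: heap contents = []
push(22): heap contents = [22]
push(5): heap contents = [5, 22]
pop() → 5: heap contents = [22]
pop() → 22: heap contents = []
push(33): heap contents = [33]
push(22): heap contents = [22, 33]
pop() → 22: heap contents = [33]
pop() → 33: heap contents = []
push(23): heap contents = [23]

Answer: 23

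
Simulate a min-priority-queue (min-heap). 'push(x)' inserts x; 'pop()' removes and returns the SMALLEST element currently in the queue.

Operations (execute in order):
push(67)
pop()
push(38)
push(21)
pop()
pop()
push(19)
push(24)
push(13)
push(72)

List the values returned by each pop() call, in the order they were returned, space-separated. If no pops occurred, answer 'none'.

Answer: 67 21 38

Derivation:
push(67): heap contents = [67]
pop() → 67: heap contents = []
push(38): heap contents = [38]
push(21): heap contents = [21, 38]
pop() → 21: heap contents = [38]
pop() → 38: heap contents = []
push(19): heap contents = [19]
push(24): heap contents = [19, 24]
push(13): heap contents = [13, 19, 24]
push(72): heap contents = [13, 19, 24, 72]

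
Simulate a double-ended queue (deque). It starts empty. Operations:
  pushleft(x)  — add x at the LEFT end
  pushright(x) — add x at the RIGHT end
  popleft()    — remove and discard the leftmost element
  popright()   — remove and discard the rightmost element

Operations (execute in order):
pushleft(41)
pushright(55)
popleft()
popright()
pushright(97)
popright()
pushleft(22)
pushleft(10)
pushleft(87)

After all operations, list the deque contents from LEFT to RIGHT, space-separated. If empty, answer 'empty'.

pushleft(41): [41]
pushright(55): [41, 55]
popleft(): [55]
popright(): []
pushright(97): [97]
popright(): []
pushleft(22): [22]
pushleft(10): [10, 22]
pushleft(87): [87, 10, 22]

Answer: 87 10 22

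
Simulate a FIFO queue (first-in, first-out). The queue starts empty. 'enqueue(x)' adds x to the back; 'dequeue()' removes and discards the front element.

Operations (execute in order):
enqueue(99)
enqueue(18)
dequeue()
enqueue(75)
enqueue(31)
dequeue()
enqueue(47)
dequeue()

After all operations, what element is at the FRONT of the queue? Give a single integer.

Answer: 31

Derivation:
enqueue(99): queue = [99]
enqueue(18): queue = [99, 18]
dequeue(): queue = [18]
enqueue(75): queue = [18, 75]
enqueue(31): queue = [18, 75, 31]
dequeue(): queue = [75, 31]
enqueue(47): queue = [75, 31, 47]
dequeue(): queue = [31, 47]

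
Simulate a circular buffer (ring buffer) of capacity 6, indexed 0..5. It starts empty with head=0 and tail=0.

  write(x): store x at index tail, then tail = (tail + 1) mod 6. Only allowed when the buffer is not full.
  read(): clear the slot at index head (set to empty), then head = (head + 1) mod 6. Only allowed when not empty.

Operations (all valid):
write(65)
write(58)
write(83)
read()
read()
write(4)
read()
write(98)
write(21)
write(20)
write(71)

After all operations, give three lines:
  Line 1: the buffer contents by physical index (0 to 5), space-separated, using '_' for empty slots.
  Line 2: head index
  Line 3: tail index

Answer: 20 71 _ 4 98 21
3
2

Derivation:
write(65): buf=[65 _ _ _ _ _], head=0, tail=1, size=1
write(58): buf=[65 58 _ _ _ _], head=0, tail=2, size=2
write(83): buf=[65 58 83 _ _ _], head=0, tail=3, size=3
read(): buf=[_ 58 83 _ _ _], head=1, tail=3, size=2
read(): buf=[_ _ 83 _ _ _], head=2, tail=3, size=1
write(4): buf=[_ _ 83 4 _ _], head=2, tail=4, size=2
read(): buf=[_ _ _ 4 _ _], head=3, tail=4, size=1
write(98): buf=[_ _ _ 4 98 _], head=3, tail=5, size=2
write(21): buf=[_ _ _ 4 98 21], head=3, tail=0, size=3
write(20): buf=[20 _ _ 4 98 21], head=3, tail=1, size=4
write(71): buf=[20 71 _ 4 98 21], head=3, tail=2, size=5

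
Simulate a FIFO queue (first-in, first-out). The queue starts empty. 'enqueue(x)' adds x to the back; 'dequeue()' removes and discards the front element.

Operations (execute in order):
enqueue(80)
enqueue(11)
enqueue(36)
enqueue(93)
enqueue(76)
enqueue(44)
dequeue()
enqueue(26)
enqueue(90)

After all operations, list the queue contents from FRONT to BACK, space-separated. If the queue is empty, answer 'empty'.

Answer: 11 36 93 76 44 26 90

Derivation:
enqueue(80): [80]
enqueue(11): [80, 11]
enqueue(36): [80, 11, 36]
enqueue(93): [80, 11, 36, 93]
enqueue(76): [80, 11, 36, 93, 76]
enqueue(44): [80, 11, 36, 93, 76, 44]
dequeue(): [11, 36, 93, 76, 44]
enqueue(26): [11, 36, 93, 76, 44, 26]
enqueue(90): [11, 36, 93, 76, 44, 26, 90]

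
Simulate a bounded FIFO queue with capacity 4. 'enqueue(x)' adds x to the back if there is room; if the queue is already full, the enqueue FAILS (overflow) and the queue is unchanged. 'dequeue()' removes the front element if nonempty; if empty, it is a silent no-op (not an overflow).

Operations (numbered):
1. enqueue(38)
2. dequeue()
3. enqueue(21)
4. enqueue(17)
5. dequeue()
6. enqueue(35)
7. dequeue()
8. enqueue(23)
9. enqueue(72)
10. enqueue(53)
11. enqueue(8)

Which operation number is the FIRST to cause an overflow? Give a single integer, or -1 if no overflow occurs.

Answer: 11

Derivation:
1. enqueue(38): size=1
2. dequeue(): size=0
3. enqueue(21): size=1
4. enqueue(17): size=2
5. dequeue(): size=1
6. enqueue(35): size=2
7. dequeue(): size=1
8. enqueue(23): size=2
9. enqueue(72): size=3
10. enqueue(53): size=4
11. enqueue(8): size=4=cap → OVERFLOW (fail)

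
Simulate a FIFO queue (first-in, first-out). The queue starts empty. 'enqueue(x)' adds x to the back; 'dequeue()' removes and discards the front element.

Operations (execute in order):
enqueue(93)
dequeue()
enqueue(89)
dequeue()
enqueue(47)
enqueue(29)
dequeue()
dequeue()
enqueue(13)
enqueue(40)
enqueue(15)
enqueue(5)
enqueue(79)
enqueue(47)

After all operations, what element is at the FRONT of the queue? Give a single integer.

enqueue(93): queue = [93]
dequeue(): queue = []
enqueue(89): queue = [89]
dequeue(): queue = []
enqueue(47): queue = [47]
enqueue(29): queue = [47, 29]
dequeue(): queue = [29]
dequeue(): queue = []
enqueue(13): queue = [13]
enqueue(40): queue = [13, 40]
enqueue(15): queue = [13, 40, 15]
enqueue(5): queue = [13, 40, 15, 5]
enqueue(79): queue = [13, 40, 15, 5, 79]
enqueue(47): queue = [13, 40, 15, 5, 79, 47]

Answer: 13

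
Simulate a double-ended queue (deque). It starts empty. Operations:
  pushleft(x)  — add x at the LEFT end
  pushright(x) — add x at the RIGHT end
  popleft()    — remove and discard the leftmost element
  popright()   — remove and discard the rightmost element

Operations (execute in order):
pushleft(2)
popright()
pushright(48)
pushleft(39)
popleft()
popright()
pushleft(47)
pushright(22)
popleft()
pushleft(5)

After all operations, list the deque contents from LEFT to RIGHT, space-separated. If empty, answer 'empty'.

Answer: 5 22

Derivation:
pushleft(2): [2]
popright(): []
pushright(48): [48]
pushleft(39): [39, 48]
popleft(): [48]
popright(): []
pushleft(47): [47]
pushright(22): [47, 22]
popleft(): [22]
pushleft(5): [5, 22]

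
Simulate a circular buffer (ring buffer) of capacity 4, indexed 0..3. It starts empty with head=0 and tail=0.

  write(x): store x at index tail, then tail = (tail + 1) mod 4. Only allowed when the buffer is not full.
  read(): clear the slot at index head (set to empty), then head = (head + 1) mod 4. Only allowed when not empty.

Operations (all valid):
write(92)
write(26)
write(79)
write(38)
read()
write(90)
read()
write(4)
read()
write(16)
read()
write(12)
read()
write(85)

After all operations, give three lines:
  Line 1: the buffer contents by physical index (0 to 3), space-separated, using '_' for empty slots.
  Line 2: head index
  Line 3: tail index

Answer: 85 4 16 12
1
1

Derivation:
write(92): buf=[92 _ _ _], head=0, tail=1, size=1
write(26): buf=[92 26 _ _], head=0, tail=2, size=2
write(79): buf=[92 26 79 _], head=0, tail=3, size=3
write(38): buf=[92 26 79 38], head=0, tail=0, size=4
read(): buf=[_ 26 79 38], head=1, tail=0, size=3
write(90): buf=[90 26 79 38], head=1, tail=1, size=4
read(): buf=[90 _ 79 38], head=2, tail=1, size=3
write(4): buf=[90 4 79 38], head=2, tail=2, size=4
read(): buf=[90 4 _ 38], head=3, tail=2, size=3
write(16): buf=[90 4 16 38], head=3, tail=3, size=4
read(): buf=[90 4 16 _], head=0, tail=3, size=3
write(12): buf=[90 4 16 12], head=0, tail=0, size=4
read(): buf=[_ 4 16 12], head=1, tail=0, size=3
write(85): buf=[85 4 16 12], head=1, tail=1, size=4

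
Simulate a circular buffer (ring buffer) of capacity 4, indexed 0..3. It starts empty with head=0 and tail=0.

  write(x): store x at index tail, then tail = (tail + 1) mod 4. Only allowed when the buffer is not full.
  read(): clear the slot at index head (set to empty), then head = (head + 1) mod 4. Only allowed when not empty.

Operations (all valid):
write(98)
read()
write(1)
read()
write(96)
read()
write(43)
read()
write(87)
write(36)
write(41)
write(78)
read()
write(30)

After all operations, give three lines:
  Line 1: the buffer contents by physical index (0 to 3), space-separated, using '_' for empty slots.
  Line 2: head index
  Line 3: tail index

write(98): buf=[98 _ _ _], head=0, tail=1, size=1
read(): buf=[_ _ _ _], head=1, tail=1, size=0
write(1): buf=[_ 1 _ _], head=1, tail=2, size=1
read(): buf=[_ _ _ _], head=2, tail=2, size=0
write(96): buf=[_ _ 96 _], head=2, tail=3, size=1
read(): buf=[_ _ _ _], head=3, tail=3, size=0
write(43): buf=[_ _ _ 43], head=3, tail=0, size=1
read(): buf=[_ _ _ _], head=0, tail=0, size=0
write(87): buf=[87 _ _ _], head=0, tail=1, size=1
write(36): buf=[87 36 _ _], head=0, tail=2, size=2
write(41): buf=[87 36 41 _], head=0, tail=3, size=3
write(78): buf=[87 36 41 78], head=0, tail=0, size=4
read(): buf=[_ 36 41 78], head=1, tail=0, size=3
write(30): buf=[30 36 41 78], head=1, tail=1, size=4

Answer: 30 36 41 78
1
1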